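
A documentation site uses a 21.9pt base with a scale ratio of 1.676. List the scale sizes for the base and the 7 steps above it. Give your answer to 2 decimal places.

Step 0: 21.9pt
Step 1: 21.9 × 1.676 = 36.70
Step 2: 21.9 × 1.676² = 61.52
Step 3: 21.9 × 1.676³ = 103.10
Step 4: 21.9 × 1.676⁴ = 172.80
Step 5: 21.9 × 1.676⁵ = 289.61
Step 6: 21.9 × 1.676⁶ = 485.39
Step 7: 21.9 × 1.676⁷ = 813.51

21.90pt, 36.70pt, 61.52pt, 103.10pt, 172.80pt, 289.61pt, 485.39pt, 813.51pt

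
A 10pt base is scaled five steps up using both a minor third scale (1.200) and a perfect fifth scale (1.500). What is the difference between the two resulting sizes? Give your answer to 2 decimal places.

51.05pt

Minor third: 10.0 × 1.200⁵ = 24.8832pt
Perfect fifth: 10.0 × 1.500⁵ = 75.9375pt
Difference: 75.9375 − 24.8832 = 51.0543pt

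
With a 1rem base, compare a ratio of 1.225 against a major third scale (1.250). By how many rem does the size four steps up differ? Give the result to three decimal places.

At 1.225: 1.0 × 1.225⁴ = 2.25188rem
Major third: 1.0 × 1.250⁴ = 2.44141rem
Difference: 2.44141 − 2.25188 = 0.18953rem

0.190rem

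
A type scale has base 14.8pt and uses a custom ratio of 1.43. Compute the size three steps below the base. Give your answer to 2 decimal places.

Each step on a modular scale multiplies by the ratio, so the size n steps from the base is base × ratioⁿ.
14.8 ÷ 1.43³ = 14.8 ÷ 2.92421 ≈ 5.06

5.06pt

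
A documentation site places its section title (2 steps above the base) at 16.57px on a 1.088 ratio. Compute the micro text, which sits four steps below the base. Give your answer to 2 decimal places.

9.99px

Moving from step +2 to step -4 is 6 steps down, so divide by r⁶.
16.57 ÷ 1.088⁶ = 16.57 ÷ 1.65872 ≈ 9.990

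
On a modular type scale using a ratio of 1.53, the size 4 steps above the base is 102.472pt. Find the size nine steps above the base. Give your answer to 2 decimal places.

102.472 × 1.53⁵ = 102.472 × 8.38411 ≈ 859.137

859.14pt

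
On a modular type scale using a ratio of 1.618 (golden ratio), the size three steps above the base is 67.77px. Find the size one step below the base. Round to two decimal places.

67.77 ÷ 1.618⁴ = 67.77 ÷ 6.85353 ≈ 9.888

9.89px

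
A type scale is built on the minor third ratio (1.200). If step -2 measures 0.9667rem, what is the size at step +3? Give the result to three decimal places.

0.9667 × 1.200⁵ = 0.9667 × 2.48832 ≈ 2.405

2.405rem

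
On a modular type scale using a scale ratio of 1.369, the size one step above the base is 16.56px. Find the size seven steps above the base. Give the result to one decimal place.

109.0px

The gap is 7 − (1) = 6 steps, so the factor is 1.369^6.
16.56 × 1.369⁶ = 16.56 × 6.58295 ≈ 109.014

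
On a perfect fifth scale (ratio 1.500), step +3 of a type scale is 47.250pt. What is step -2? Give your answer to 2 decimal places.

47.250 ÷ 1.500⁵ = 47.250 ÷ 7.59375 ≈ 6.222

6.22pt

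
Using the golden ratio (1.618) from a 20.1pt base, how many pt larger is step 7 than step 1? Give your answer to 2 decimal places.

550.98pt

Step 1: 20.1 × 1.618 = 32.5218pt
Step 7: 20.1 × 1.618⁷ = 583.5065pt
Difference: 583.5065 − 32.5218 = 550.9847pt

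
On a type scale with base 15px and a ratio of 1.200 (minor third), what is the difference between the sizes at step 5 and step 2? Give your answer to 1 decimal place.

Step 2: 15.0 × 1.200² = 21.600px
Step 5: 15.0 × 1.200⁵ = 37.325px
Difference: 37.325 − 21.600 = 15.725px

15.7px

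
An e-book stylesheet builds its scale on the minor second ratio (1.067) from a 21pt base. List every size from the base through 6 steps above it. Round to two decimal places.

Step 0: 21pt
Step 1: 21.0 × 1.067 = 22.41
Step 2: 21.0 × 1.067² = 23.91
Step 3: 21.0 × 1.067³ = 25.51
Step 4: 21.0 × 1.067⁴ = 27.22
Step 5: 21.0 × 1.067⁵ = 29.04
Step 6: 21.0 × 1.067⁶ = 30.99

21.00pt, 22.41pt, 23.91pt, 25.51pt, 27.22pt, 29.04pt, 30.99pt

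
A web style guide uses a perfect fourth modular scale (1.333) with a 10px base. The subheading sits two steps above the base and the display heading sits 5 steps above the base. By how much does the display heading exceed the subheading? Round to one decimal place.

Step 2: 10.0 × 1.333² = 17.769px
Step 5: 10.0 × 1.333⁵ = 42.087px
Difference: 42.087 − 17.769 = 24.318px

24.3px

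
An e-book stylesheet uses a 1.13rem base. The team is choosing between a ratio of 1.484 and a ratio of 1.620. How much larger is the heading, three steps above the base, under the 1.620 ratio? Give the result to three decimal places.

At 1.484: 1.13 × 1.484³ = 3.69301rem
At 1.620: 1.13 × 1.620³ = 4.80423rem
Difference: 4.80423 − 3.69301 = 1.11122rem

1.111rem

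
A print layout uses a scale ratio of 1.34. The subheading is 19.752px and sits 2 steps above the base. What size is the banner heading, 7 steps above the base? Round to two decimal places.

85.34px

19.752 × 1.34⁵ = 19.752 × 4.32040 ≈ 85.337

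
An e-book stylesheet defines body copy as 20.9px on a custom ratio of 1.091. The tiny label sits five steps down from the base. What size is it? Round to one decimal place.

13.5px

Every step multiplies by the scale ratio.
20.9 ÷ 1.091⁵ = 20.9 ÷ 1.54569 ≈ 13.52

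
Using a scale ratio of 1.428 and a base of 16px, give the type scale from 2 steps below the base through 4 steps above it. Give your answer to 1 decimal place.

Step -2: 16.0 ÷ 1.428² = 7.8
Step -1: 16.0 ÷ 1.428 = 11.2
Step 0: 16px
Step 1: 16.0 × 1.428 = 22.8
Step 2: 16.0 × 1.428² = 32.6
Step 3: 16.0 × 1.428³ = 46.6
Step 4: 16.0 × 1.428⁴ = 66.5

7.8px, 11.2px, 16.0px, 22.8px, 32.6px, 46.6px, 66.5px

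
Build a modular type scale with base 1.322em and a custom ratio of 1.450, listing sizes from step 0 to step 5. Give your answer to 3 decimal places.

1.322em, 1.917em, 2.780em, 4.030em, 5.844em, 8.474em

Step 0: 1.322em
Step 1: 1.322 × 1.450 = 1.917
Step 2: 1.322 × 1.450² = 2.780
Step 3: 1.322 × 1.450³ = 4.030
Step 4: 1.322 × 1.450⁴ = 5.844
Step 5: 1.322 × 1.450⁵ = 8.474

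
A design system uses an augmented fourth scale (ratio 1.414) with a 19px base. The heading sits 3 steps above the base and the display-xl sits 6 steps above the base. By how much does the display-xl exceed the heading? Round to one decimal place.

98.1px

Step 3: 19.0 × 1.414³ = 53.716px
Step 6: 19.0 × 1.414⁶ = 151.862px
Difference: 151.862 − 53.716 = 98.146px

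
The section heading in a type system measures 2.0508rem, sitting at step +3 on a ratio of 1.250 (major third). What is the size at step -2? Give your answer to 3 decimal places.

0.672rem

2.0508 ÷ 1.250⁵ = 2.0508 ÷ 3.05176 ≈ 0.672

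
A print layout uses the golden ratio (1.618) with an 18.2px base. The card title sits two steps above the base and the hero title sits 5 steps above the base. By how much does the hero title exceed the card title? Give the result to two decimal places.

154.17px

Step 2: 18.2 × 1.618² = 47.6462px
Step 5: 18.2 × 1.618⁵ = 201.8199px
Difference: 201.8199 − 47.6462 = 154.1737px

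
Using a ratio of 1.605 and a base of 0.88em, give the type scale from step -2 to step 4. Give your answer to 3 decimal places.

0.342em, 0.548em, 0.880em, 1.412em, 2.267em, 3.638em, 5.840em

Step -2: 0.88 ÷ 1.605² = 0.342
Step -1: 0.88 ÷ 1.605 = 0.548
Step 0: 0.88em
Step 1: 0.88 × 1.605 = 1.412
Step 2: 0.88 × 1.605² = 2.267
Step 3: 0.88 × 1.605³ = 3.638
Step 4: 0.88 × 1.605⁴ = 5.840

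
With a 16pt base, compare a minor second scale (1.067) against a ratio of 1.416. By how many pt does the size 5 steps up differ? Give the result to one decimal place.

69.0pt

Minor second: 16.0 × 1.067⁵ = 22.128pt
At 1.416: 16.0 × 1.416⁵ = 91.083pt
Difference: 91.083 − 22.128 = 68.955pt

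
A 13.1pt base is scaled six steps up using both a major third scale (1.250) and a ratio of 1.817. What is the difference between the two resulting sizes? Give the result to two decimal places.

421.44pt

Major third: 13.1 × 1.250⁶ = 49.9725pt
At 1.817: 13.1 × 1.817⁶ = 471.4122pt
Difference: 471.4122 − 49.9725 = 421.4397pt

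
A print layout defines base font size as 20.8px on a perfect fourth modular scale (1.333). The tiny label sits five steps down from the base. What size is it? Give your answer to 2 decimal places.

Each step on a modular scale multiplies by the ratio, so the size n steps from the base is base × ratioⁿ.
20.8 ÷ 1.333⁵ = 20.8 ÷ 4.20873 ≈ 4.94

4.94px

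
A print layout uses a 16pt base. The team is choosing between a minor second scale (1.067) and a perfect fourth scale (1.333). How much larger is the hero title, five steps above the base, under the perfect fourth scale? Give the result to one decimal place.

Minor second: 16.0 × 1.067⁵ = 22.128pt
Perfect fourth: 16.0 × 1.333⁵ = 67.340pt
Difference: 67.340 − 22.128 = 45.212pt

45.2pt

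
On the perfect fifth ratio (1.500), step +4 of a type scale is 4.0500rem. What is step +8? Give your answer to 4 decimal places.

20.5031rem

Moving from step +4 to step +8 is 4 steps up, so multiply by r⁴.
4.0500 × 1.500⁴ = 4.0500 × 5.06250 ≈ 20.5031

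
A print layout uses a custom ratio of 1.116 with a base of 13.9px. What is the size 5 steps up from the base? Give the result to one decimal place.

Each step on a modular scale multiplies by the ratio, so the size n steps from the base is base × ratioⁿ.
13.9 × 1.116⁵ = 13.9 × 1.73110 ≈ 24.06

24.1px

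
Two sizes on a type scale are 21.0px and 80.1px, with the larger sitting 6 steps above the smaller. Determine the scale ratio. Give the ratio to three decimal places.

r⁶ = 80.1 / 21.0, so r = (80.1/21.0)^(1/6).
r = 3.8143^(1/6) ≈ 1.2500

1.250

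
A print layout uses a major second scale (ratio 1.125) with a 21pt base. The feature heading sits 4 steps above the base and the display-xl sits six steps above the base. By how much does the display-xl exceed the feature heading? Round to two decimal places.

8.94pt

Step 4: 21.0 × 1.125⁴ = 33.6379pt
Step 6: 21.0 × 1.125⁶ = 42.5730pt
Difference: 42.5730 − 33.6379 = 8.9351pt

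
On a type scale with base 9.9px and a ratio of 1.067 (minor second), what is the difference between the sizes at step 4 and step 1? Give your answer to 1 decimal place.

2.3px

Step 1: 9.9 × 1.067 = 10.563px
Step 4: 9.9 × 1.067⁴ = 12.832px
Difference: 12.832 − 10.563 = 2.269px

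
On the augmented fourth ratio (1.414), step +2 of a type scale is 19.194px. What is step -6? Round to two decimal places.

Moving from step +2 to step -6 is 8 steps down, so divide by r⁸.
19.194 ÷ 1.414⁸ = 19.194 ÷ 15.98068 ≈ 1.201

1.20px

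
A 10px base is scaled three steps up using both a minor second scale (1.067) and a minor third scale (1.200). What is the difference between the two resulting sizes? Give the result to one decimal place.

5.1px

Minor second: 10.0 × 1.067³ = 12.148px
Minor third: 10.0 × 1.200³ = 17.280px
Difference: 17.280 − 12.148 = 5.132px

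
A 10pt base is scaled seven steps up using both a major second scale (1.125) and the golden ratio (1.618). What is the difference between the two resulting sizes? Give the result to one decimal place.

Major second: 10.0 × 1.125⁷ = 22.807pt
Golden ratio: 10.0 × 1.618⁷ = 290.302pt
Difference: 290.302 − 22.807 = 267.495pt

267.5pt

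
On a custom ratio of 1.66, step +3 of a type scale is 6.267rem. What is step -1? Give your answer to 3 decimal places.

0.825rem

6.267 ÷ 1.66⁴ = 6.267 ÷ 7.59333 ≈ 0.825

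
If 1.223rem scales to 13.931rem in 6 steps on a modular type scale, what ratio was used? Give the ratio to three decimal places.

r⁶ = 13.931 / 1.223, so r = (13.931/1.223)^(1/6).
r = 11.3908^(1/6) ≈ 1.5000

1.500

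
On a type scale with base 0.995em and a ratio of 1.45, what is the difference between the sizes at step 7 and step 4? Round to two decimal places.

9.01em

Step 4: 0.995 × 1.45⁴ = 4.3984em
Step 7: 0.995 × 1.45⁷ = 13.4091em
Difference: 13.4091 − 4.3984 = 9.0107em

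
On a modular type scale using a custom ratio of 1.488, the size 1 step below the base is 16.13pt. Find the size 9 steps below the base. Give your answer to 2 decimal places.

0.67pt

Moving from step -1 to step -9 is 8 steps down, so divide by r⁸.
16.13 ÷ 1.488⁸ = 16.13 ÷ 24.03386 ≈ 0.671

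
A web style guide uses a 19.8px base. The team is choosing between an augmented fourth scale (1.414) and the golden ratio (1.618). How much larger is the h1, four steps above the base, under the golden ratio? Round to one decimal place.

56.5px

Augmented fourth: 19.8 × 1.414⁴ = 79.152px
Golden ratio: 19.8 × 1.618⁴ = 135.700px
Difference: 135.700 − 79.152 = 56.548px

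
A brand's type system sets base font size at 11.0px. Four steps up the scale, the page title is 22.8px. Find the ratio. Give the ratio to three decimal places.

1.200

The ratio satisfies 11.0 × r⁴ = 22.8, so r = (22.8 / 11.0)^(1/4).
r = 2.0727^(1/4) ≈ 1.1999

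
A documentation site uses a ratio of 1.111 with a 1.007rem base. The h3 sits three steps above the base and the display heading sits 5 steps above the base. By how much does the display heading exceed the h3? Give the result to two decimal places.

Step 3: 1.007 × 1.111³ = 1.3809rem
Step 5: 1.007 × 1.111⁵ = 1.7045rem
Difference: 1.7045 − 1.3809 = 0.3236rem

0.32rem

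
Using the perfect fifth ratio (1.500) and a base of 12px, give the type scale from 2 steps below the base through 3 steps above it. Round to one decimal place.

Step -2: 12.0 ÷ 1.500² = 5.3
Step -1: 12.0 ÷ 1.500 = 8.0
Step 0: 12px
Step 1: 12.0 × 1.500 = 18.0
Step 2: 12.0 × 1.500² = 27.0
Step 3: 12.0 × 1.500³ = 40.5

5.3px, 8.0px, 12.0px, 18.0px, 27.0px, 40.5px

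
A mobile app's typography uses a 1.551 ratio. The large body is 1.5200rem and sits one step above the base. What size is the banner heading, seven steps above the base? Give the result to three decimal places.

1.5200 × 1.551⁶ = 1.5200 × 13.92101 ≈ 21.160

21.160rem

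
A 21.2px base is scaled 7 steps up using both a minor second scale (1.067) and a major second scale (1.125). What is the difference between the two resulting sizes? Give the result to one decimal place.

15.0px

Minor second: 21.2 × 1.067⁷ = 33.380px
Major second: 21.2 × 1.125⁷ = 48.351px
Difference: 48.351 − 33.380 = 14.971px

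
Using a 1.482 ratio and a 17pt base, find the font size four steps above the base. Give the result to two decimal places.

82.01pt

17.0 × 1.482⁴ = 17.0 × 4.82384 ≈ 82.01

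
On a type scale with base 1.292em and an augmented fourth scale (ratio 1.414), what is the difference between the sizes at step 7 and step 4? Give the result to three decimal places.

9.437em

Step 4: 1.292 × 1.414⁴ = 5.16488em
Step 7: 1.292 × 1.414⁷ = 14.60187em
Difference: 14.60187 − 5.16488 = 9.43699em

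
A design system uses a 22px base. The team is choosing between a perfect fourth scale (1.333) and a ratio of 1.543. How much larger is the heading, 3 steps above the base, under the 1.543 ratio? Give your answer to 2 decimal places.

28.71px

Perfect fourth: 22.0 × 1.333³ = 52.1090px
At 1.543: 22.0 × 1.543³ = 80.8203px
Difference: 80.8203 − 52.1090 = 28.7113px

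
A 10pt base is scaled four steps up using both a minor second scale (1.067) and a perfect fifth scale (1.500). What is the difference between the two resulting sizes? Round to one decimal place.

Minor second: 10.0 × 1.067⁴ = 12.962pt
Perfect fifth: 10.0 × 1.500⁴ = 50.625pt
Difference: 50.625 − 12.962 = 37.663pt

37.7pt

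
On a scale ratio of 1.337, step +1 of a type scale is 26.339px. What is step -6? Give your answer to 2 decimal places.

Moving from step +1 to step -6 is 7 steps down, so divide by r⁷.
26.339 ÷ 1.337⁷ = 26.339 ÷ 7.63695 ≈ 3.449

3.45px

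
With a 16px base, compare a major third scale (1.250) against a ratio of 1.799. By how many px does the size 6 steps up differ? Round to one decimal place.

Major third: 16.0 × 1.250⁶ = 61.035px
At 1.799: 16.0 × 1.799⁶ = 542.384px
Difference: 542.384 − 61.035 = 481.349px

481.3px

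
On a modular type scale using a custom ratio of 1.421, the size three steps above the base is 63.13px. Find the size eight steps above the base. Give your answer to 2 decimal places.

365.77px

63.13 × 1.421⁵ = 63.13 × 5.79389 ≈ 365.768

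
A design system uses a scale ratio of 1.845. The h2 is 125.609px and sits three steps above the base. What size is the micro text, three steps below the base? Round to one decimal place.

125.609 ÷ 1.845⁶ = 125.609 ÷ 39.44375 ≈ 3.185

3.2px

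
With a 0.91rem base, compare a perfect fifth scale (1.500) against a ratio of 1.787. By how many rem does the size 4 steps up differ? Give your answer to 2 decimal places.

4.67rem

Perfect fifth: 0.91 × 1.500⁴ = 4.6069rem
At 1.787: 0.91 × 1.787⁴ = 9.2798rem
Difference: 9.2798 − 4.6069 = 4.6729rem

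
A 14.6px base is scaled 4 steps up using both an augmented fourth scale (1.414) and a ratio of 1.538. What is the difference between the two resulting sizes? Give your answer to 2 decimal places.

23.33px

Augmented fourth: 14.6 × 1.414⁴ = 58.3647px
At 1.538: 14.6 × 1.538⁴ = 81.6917px
Difference: 81.6917 − 58.3647 = 23.3270px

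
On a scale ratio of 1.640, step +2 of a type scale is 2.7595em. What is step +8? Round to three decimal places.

53.690em

Moving from step +2 to step +8 is 6 steps up, so multiply by r⁶.
2.7595 × 1.640⁶ = 2.7595 × 19.45643 ≈ 53.690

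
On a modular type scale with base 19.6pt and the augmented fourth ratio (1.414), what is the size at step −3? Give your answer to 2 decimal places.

6.93pt

A modular type scale is a geometric sequence: sizeₙ = base × rⁿ.
19.6 ÷ 1.414³ = 19.6 ÷ 2.82715 ≈ 6.93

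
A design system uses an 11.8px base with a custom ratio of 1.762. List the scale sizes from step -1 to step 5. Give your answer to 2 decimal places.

Step -1: 11.8 ÷ 1.762 = 6.70
Step 0: 11.8px
Step 1: 11.8 × 1.762 = 20.79
Step 2: 11.8 × 1.762² = 36.63
Step 3: 11.8 × 1.762³ = 64.55
Step 4: 11.8 × 1.762⁴ = 113.74
Step 5: 11.8 × 1.762⁵ = 200.41

6.70px, 11.80px, 20.79px, 36.63px, 64.55px, 113.74px, 200.41px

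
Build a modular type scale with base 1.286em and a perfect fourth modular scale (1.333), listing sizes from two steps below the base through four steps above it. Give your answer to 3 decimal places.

Step -2: 1.286 ÷ 1.333² = 0.724
Step -1: 1.286 ÷ 1.333 = 0.965
Step 0: 1.286em
Step 1: 1.286 × 1.333 = 1.714
Step 2: 1.286 × 1.333² = 2.285
Step 3: 1.286 × 1.333³ = 3.046
Step 4: 1.286 × 1.333⁴ = 4.060

0.724em, 0.965em, 1.286em, 1.714em, 2.285em, 3.046em, 4.060em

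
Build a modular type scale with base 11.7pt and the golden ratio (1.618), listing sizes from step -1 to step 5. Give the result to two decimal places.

Step -1: 11.7 ÷ 1.618 = 7.23
Step 0: 11.7pt
Step 1: 11.7 × 1.618 = 18.93
Step 2: 11.7 × 1.618² = 30.63
Step 3: 11.7 × 1.618³ = 49.56
Step 4: 11.7 × 1.618⁴ = 80.19
Step 5: 11.7 × 1.618⁵ = 129.74

7.23pt, 11.70pt, 18.93pt, 30.63pt, 49.56pt, 80.19pt, 129.74pt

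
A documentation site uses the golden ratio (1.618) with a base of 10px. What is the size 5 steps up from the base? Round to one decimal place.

110.9px

10.0 × 1.618⁵ = 10.0 × 11.08901 ≈ 110.89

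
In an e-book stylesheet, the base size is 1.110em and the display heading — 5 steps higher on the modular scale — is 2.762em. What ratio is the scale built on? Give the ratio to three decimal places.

r⁵ = 2.762 / 1.110, so r = (2.762/1.110)^(1/5).
r = 2.4883^(1/5) ≈ 1.2000

1.200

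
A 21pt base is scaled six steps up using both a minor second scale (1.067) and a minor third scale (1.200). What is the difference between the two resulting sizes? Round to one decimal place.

31.7pt

Minor second: 21.0 × 1.067⁶ = 30.989pt
Minor third: 21.0 × 1.200⁶ = 62.706pt
Difference: 62.706 − 30.989 = 31.717pt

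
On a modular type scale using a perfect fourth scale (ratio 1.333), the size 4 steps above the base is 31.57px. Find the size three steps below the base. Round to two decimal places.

31.57 ÷ 1.333⁷ = 31.57 ÷ 7.47844 ≈ 4.221

4.22px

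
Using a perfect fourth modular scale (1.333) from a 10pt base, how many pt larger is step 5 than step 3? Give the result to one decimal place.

Step 3: 10.0 × 1.333³ = 23.686pt
Step 5: 10.0 × 1.333⁵ = 42.087pt
Difference: 42.087 − 23.686 = 18.401pt

18.4pt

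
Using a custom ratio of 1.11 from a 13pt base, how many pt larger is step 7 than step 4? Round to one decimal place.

Step 4: 13.0 × 1.11⁴ = 19.735pt
Step 7: 13.0 × 1.11⁷ = 26.990pt
Difference: 26.990 − 19.735 = 7.255pt

7.3pt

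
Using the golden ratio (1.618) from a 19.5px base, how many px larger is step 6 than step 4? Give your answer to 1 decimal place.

Step 4: 19.5 × 1.618⁴ = 133.644px
Step 6: 19.5 × 1.618⁶ = 349.869px
Difference: 349.869 − 133.644 = 216.225px

216.2px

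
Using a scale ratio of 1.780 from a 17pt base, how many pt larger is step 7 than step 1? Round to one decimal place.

932.2pt

Step 1: 17.0 × 1.780 = 30.260pt
Step 7: 17.0 × 1.780⁷ = 962.474pt
Difference: 962.474 − 30.260 = 932.214pt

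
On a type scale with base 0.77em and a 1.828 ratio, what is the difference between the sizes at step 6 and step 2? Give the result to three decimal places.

Step 2: 0.77 × 1.828² = 2.57302em
Step 6: 0.77 × 1.828⁶ = 28.73081em
Difference: 28.73081 − 2.57302 = 26.15779em

26.158em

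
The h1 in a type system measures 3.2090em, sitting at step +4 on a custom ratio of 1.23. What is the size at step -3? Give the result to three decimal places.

Moving from step +4 to step -3 is 7 steps down, so divide by r⁷.
3.2090 ÷ 1.23⁷ = 3.2090 ÷ 4.25928 ≈ 0.753

0.753em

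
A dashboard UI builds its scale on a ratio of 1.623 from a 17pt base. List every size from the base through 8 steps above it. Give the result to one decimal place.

Step 0: 17pt
Step 1: 17.0 × 1.623 = 27.6
Step 2: 17.0 × 1.623² = 44.8
Step 3: 17.0 × 1.623³ = 72.7
Step 4: 17.0 × 1.623⁴ = 118.0
Step 5: 17.0 × 1.623⁵ = 191.4
Step 6: 17.0 × 1.623⁶ = 310.7
Step 7: 17.0 × 1.623⁷ = 504.3
Step 8: 17.0 × 1.623⁸ = 818.5

17.0pt, 27.6pt, 44.8pt, 72.7pt, 118.0pt, 191.4pt, 310.7pt, 504.3pt, 818.5pt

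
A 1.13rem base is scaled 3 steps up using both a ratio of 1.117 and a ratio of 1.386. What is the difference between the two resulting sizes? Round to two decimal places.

At 1.117: 1.13 × 1.117³ = 1.5748rem
At 1.386: 1.13 × 1.386³ = 3.0086rem
Difference: 3.0086 − 1.5748 = 1.4338rem

1.43rem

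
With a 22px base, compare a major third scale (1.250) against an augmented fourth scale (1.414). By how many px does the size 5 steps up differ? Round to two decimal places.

57.22px

Major third: 22.0 × 1.250⁵ = 67.1387px
Augmented fourth: 22.0 × 1.414⁵ = 124.3569px
Difference: 124.3569 − 67.1387 = 57.2182px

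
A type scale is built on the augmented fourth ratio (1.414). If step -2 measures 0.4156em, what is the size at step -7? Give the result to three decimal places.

0.074em

Moving from step -2 to step -7 is 5 steps down, so divide by r⁵.
0.4156 ÷ 1.414⁵ = 0.4156 ÷ 5.65258 ≈ 0.074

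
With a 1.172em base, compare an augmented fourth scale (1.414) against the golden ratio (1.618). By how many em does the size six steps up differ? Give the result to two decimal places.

11.66em

Augmented fourth: 1.172 × 1.414⁶ = 9.3675em
Golden ratio: 1.172 × 1.618⁶ = 21.0280em
Difference: 21.0280 − 9.3675 = 11.6605em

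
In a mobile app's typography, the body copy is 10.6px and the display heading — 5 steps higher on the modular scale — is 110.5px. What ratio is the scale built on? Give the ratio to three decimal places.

r⁵ = 110.5 / 10.6, so r = (110.5/10.6)^(1/5).
r = 10.4245^(1/5) ≈ 1.5981

1.598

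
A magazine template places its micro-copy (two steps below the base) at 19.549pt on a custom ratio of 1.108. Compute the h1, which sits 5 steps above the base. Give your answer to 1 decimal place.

40.1pt

19.549 × 1.108⁷ = 19.549 × 2.05012 ≈ 40.078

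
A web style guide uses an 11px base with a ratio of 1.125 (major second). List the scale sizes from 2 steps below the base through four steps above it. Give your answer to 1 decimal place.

8.7px, 9.8px, 11.0px, 12.4px, 13.9px, 15.7px, 17.6px

Step -2: 11.0 ÷ 1.125² = 8.7
Step -1: 11.0 ÷ 1.125 = 9.8
Step 0: 11px
Step 1: 11.0 × 1.125 = 12.4
Step 2: 11.0 × 1.125² = 13.9
Step 3: 11.0 × 1.125³ = 15.7
Step 4: 11.0 × 1.125⁴ = 17.6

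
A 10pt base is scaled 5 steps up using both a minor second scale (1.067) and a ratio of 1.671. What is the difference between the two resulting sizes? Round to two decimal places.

116.45pt

Minor second: 10.0 × 1.067⁵ = 13.8300pt
At 1.671: 10.0 × 1.671⁵ = 130.2813pt
Difference: 130.2813 − 13.8300 = 116.4513pt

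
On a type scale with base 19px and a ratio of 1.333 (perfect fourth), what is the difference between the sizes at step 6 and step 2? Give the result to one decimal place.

Step 2: 19.0 × 1.333² = 33.761px
Step 6: 19.0 × 1.333⁶ = 106.594px
Difference: 106.594 − 33.761 = 72.833px

72.8px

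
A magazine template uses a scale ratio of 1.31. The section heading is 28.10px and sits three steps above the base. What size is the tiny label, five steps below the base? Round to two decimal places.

3.24px

Moving from step +3 to step -5 is 8 steps down, so divide by r⁸.
28.10 ÷ 1.31⁸ = 28.10 ÷ 8.67302 ≈ 3.240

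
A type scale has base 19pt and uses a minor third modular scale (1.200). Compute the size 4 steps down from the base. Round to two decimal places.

9.16pt

19.0 ÷ 1.200⁴ = 19.0 ÷ 2.07360 ≈ 9.16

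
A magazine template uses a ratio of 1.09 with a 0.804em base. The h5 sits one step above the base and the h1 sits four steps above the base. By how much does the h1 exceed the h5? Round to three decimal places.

0.259em

Step 1: 0.804 × 1.09 = 0.87636em
Step 4: 0.804 × 1.09⁴ = 1.13491em
Difference: 1.13491 − 0.87636 = 0.25855em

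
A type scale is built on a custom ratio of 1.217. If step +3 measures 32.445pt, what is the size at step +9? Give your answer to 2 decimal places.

32.445 × 1.217⁶ = 32.445 × 3.24895 ≈ 105.412

105.41pt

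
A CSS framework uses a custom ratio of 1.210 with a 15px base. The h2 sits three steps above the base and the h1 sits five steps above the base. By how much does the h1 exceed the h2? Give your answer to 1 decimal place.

12.3px

Step 3: 15.0 × 1.210³ = 26.573px
Step 5: 15.0 × 1.210⁵ = 38.906px
Difference: 38.906 − 26.573 = 12.333px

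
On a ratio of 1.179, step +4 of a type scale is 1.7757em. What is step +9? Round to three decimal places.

4.045em

1.7757 × 1.179⁵ = 1.7757 × 2.27808 ≈ 4.045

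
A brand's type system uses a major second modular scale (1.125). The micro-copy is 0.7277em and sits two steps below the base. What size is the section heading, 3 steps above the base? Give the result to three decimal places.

1.311em

The gap is 3 − (-2) = 5 steps, so the factor is 1.125^5.
0.7277 × 1.125⁵ = 0.7277 × 1.80203 ≈ 1.311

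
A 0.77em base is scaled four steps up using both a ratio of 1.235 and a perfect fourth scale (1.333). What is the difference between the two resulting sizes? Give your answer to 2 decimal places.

0.64em

At 1.235: 0.77 × 1.235⁴ = 1.7913em
Perfect fourth: 0.77 × 1.333⁴ = 2.4311em
Difference: 2.4311 − 1.7913 = 0.6398em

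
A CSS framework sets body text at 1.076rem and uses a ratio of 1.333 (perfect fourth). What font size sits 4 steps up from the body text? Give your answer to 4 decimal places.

Each step on a modular scale multiplies by the ratio, so the size n steps from the base is base × ratioⁿ.
1.076 × 1.333⁴ = 1.076 × 3.15733 ≈ 3.3973

3.3973rem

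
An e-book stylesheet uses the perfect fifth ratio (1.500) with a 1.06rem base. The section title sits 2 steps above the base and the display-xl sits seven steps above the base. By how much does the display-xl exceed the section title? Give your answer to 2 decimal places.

15.73rem

Step 2: 1.06 × 1.500² = 2.3850rem
Step 7: 1.06 × 1.500⁷ = 18.1111rem
Difference: 18.1111 − 2.3850 = 15.7261rem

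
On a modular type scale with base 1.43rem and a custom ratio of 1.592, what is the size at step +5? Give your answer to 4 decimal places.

14.6235rem

Every step multiplies by the scale ratio.
1.43 × 1.592⁵ = 1.43 × 10.22622 ≈ 14.6235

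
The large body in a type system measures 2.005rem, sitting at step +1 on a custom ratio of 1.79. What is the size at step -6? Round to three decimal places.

Moving from step +1 to step -6 is 7 steps down, so divide by r⁷.
2.005 ÷ 1.79⁷ = 2.005 ÷ 58.88046 ≈ 0.034

0.034rem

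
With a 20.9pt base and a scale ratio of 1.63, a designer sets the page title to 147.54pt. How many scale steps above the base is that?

4

1.63ⁿ = 147.54 / 20.9 = 7.0593
n = ln(7.0593) / ln(1.63) = 1.9544 / 0.4886 ≈ 4.00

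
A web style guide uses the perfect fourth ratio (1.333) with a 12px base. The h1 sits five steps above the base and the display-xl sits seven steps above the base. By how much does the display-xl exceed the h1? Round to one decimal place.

Step 5: 12.0 × 1.333⁵ = 50.505px
Step 7: 12.0 × 1.333⁷ = 89.741px
Difference: 89.741 − 50.505 = 39.236px

39.2px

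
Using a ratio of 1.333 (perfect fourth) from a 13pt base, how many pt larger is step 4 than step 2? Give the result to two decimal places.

17.95pt

Step 2: 13.0 × 1.333² = 23.0996pt
Step 4: 13.0 × 1.333⁴ = 41.0453pt
Difference: 41.0453 − 23.0996 = 17.9457pt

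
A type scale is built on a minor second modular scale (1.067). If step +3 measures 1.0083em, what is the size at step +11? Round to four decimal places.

1.0083 × 1.067⁸ = 1.0083 × 1.68002 ≈ 1.6940

1.6940em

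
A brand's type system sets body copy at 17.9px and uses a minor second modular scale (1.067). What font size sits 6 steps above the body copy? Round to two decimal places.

26.41px

17.9 × 1.067⁶ = 17.9 × 1.47566 ≈ 26.41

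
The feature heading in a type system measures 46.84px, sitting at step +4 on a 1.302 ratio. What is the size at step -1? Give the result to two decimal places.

12.52px

46.84 ÷ 1.302⁵ = 46.84 ÷ 3.74158 ≈ 12.519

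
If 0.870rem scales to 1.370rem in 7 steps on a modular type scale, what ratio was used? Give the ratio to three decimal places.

r⁷ = 1.370 / 0.870, so r = (1.370/0.870)^(1/7).
r = 1.5747^(1/7) ≈ 1.0670

1.067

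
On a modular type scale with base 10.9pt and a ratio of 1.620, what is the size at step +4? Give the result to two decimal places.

A modular type scale is a geometric sequence: sizeₙ = base × rⁿ.
10.9 × 1.620⁴ = 10.9 × 6.88748 ≈ 75.07

75.07pt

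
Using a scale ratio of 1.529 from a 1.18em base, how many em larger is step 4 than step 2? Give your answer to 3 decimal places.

3.691em

Step 2: 1.18 × 1.529² = 2.75865em
Step 4: 1.18 × 1.529⁴ = 6.44929em
Difference: 6.44929 − 2.75865 = 3.69064em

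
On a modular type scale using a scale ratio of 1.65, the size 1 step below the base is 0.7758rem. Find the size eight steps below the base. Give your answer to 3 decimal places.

0.7758 ÷ 1.65⁷ = 0.7758 ÷ 33.29566 ≈ 0.023

0.023rem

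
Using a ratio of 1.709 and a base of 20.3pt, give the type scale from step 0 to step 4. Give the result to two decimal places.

20.30pt, 34.69pt, 59.29pt, 101.33pt, 173.17pt

Step 0: 20.3pt
Step 1: 20.3 × 1.709 = 34.69
Step 2: 20.3 × 1.709² = 59.29
Step 3: 20.3 × 1.709³ = 101.33
Step 4: 20.3 × 1.709⁴ = 173.17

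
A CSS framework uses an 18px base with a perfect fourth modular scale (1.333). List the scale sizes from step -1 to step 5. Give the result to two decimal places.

13.50px, 18.00px, 23.99px, 31.98px, 42.63px, 56.83px, 75.76px

Step -1: 18.0 ÷ 1.333 = 13.50
Step 0: 18px
Step 1: 18.0 × 1.333 = 23.99
Step 2: 18.0 × 1.333² = 31.98
Step 3: 18.0 × 1.333³ = 42.63
Step 4: 18.0 × 1.333⁴ = 56.83
Step 5: 18.0 × 1.333⁵ = 75.76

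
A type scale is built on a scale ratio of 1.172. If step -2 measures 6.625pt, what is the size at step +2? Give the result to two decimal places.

12.50pt

6.625 × 1.172⁴ = 6.625 × 1.88673 ≈ 12.500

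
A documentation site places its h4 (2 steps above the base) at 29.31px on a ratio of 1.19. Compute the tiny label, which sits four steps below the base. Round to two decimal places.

Moving from step +2 to step -4 is 6 steps down, so divide by r⁶.
29.31 ÷ 1.19⁶ = 29.31 ÷ 2.83976 ≈ 10.321

10.32px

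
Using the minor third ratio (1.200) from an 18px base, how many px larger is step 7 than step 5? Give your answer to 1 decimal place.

Step 5: 18.0 × 1.200⁵ = 44.790px
Step 7: 18.0 × 1.200⁷ = 64.497px
Difference: 64.497 − 44.790 = 19.707px

19.7px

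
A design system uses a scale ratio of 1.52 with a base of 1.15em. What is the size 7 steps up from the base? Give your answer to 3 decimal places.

21.558em

1.15 × 1.52⁷ = 1.15 × 18.74585 ≈ 21.558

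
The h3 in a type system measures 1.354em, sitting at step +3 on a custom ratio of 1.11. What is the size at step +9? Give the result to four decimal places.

The gap is 9 − (3) = 6 steps, so the factor is 1.11^6.
1.354 × 1.11⁶ = 1.354 × 1.87041 ≈ 2.5325

2.5325em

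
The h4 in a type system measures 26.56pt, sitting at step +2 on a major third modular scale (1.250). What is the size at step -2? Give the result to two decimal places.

10.88pt

The gap is -2 − (2) = -4 steps, so the factor is 1.250^-4.
26.56 ÷ 1.250⁴ = 26.56 ÷ 2.44141 ≈ 10.879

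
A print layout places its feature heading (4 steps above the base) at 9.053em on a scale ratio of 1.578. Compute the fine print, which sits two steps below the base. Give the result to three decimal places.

0.586em

9.053 ÷ 1.578⁶ = 9.053 ÷ 15.43981 ≈ 0.586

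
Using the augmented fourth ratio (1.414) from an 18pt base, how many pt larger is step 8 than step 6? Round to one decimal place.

143.8pt

Step 6: 18.0 × 1.414⁶ = 143.870pt
Step 8: 18.0 × 1.414⁸ = 287.652pt
Difference: 287.652 − 143.870 = 143.782pt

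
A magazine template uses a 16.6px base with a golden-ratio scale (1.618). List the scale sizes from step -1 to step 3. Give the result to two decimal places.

Step -1: 16.6 ÷ 1.618 = 10.26
Step 0: 16.6px
Step 1: 16.6 × 1.618 = 26.86
Step 2: 16.6 × 1.618² = 43.46
Step 3: 16.6 × 1.618³ = 70.31

10.26px, 16.60px, 26.86px, 43.46px, 70.31px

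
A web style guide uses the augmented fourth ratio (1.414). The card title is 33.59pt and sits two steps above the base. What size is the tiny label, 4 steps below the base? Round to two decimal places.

Moving from step +2 to step -4 is 6 steps down, so divide by r⁶.
33.59 ÷ 1.414⁶ = 33.59 ÷ 7.99275 ≈ 4.203

4.20pt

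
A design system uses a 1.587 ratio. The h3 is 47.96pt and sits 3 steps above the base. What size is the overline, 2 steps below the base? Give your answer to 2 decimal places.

47.96 ÷ 1.587⁵ = 47.96 ÷ 10.06664 ≈ 4.764

4.76pt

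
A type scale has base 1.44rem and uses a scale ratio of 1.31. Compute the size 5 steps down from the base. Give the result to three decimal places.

0.373rem

1.44 ÷ 1.31⁵ = 1.44 ÷ 3.85795 ≈ 0.373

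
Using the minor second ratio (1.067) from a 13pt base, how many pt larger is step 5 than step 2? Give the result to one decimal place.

Step 2: 13.0 × 1.067² = 14.800pt
Step 5: 13.0 × 1.067⁵ = 17.979pt
Difference: 17.979 − 14.800 = 3.179pt

3.2pt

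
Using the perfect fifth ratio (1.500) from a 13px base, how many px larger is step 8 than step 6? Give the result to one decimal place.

Step 6: 13.0 × 1.500⁶ = 148.078px
Step 8: 13.0 × 1.500⁸ = 333.176px
Difference: 333.176 − 148.078 = 185.098px

185.1px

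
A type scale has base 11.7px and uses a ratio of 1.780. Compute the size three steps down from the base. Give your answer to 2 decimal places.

2.07px

11.7 ÷ 1.780³ = 11.7 ÷ 5.63975 ≈ 2.07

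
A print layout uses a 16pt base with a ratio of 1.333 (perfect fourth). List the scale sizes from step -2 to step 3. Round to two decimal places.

9.00pt, 12.00pt, 16.00pt, 21.33pt, 28.43pt, 37.90pt

Step -2: 16.0 ÷ 1.333² = 9.00
Step -1: 16.0 ÷ 1.333 = 12.00
Step 0: 16pt
Step 1: 16.0 × 1.333 = 21.33
Step 2: 16.0 × 1.333² = 28.43
Step 3: 16.0 × 1.333³ = 37.90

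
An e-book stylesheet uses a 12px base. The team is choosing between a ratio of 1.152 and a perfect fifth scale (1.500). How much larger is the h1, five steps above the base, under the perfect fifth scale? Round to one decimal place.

At 1.152: 12.0 × 1.152⁵ = 24.347px
Perfect fifth: 12.0 × 1.500⁵ = 91.125px
Difference: 91.125 − 24.347 = 66.778px

66.8px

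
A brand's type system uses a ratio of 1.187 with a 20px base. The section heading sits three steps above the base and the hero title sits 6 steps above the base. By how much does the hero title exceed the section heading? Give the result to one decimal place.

Step 3: 20.0 × 1.187³ = 33.449px
Step 6: 20.0 × 1.187⁶ = 55.942px
Difference: 55.942 − 33.449 = 22.493px

22.5px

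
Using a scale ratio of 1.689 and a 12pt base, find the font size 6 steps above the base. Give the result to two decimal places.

12.0 × 1.689⁶ = 12.0 × 23.21549 ≈ 278.59

278.59pt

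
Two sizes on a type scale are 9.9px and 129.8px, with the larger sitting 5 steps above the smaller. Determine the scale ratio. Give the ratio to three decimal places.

r⁵ = 129.8 / 9.9, so r = (129.8/9.9)^(1/5).
r = 13.1111^(1/5) ≈ 1.6731

1.673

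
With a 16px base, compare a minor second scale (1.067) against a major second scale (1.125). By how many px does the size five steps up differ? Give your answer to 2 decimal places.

Minor second: 16.0 × 1.067⁵ = 22.1280px
Major second: 16.0 × 1.125⁵ = 28.8325px
Difference: 28.8325 − 22.1280 = 6.7045px

6.70px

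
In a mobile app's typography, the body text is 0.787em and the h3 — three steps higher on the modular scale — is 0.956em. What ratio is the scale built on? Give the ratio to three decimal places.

1.067

r³ = 0.956 / 0.787, so r = (0.956/0.787)^(1/3).
r = 1.2147^(1/3) ≈ 1.0670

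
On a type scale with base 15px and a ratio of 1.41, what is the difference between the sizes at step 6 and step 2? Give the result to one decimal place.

Step 2: 15.0 × 1.41² = 29.821px
Step 6: 15.0 × 1.41⁶ = 117.871px
Difference: 117.871 − 29.821 = 88.050px

88.0px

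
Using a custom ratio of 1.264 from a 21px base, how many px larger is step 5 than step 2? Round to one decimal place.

Step 2: 21.0 × 1.264² = 33.552px
Step 5: 21.0 × 1.264⁵ = 67.757px
Difference: 67.757 − 33.552 = 34.205px

34.2px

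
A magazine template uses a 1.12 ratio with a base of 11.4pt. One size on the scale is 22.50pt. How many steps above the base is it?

6

1.12ⁿ = 22.50 / 11.4 = 1.9737
n = ln(1.9737) / ln(1.12) = 0.6799 / 0.1133 ≈ 6.00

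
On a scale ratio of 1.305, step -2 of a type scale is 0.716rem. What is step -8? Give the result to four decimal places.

0.1450rem

The gap is -8 − (-2) = -6 steps, so the factor is 1.305^-6.
0.716 ÷ 1.305⁶ = 0.716 ÷ 4.93927 ≈ 0.1450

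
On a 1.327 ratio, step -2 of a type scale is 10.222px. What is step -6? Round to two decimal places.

10.222 ÷ 1.327⁴ = 10.222 ÷ 3.10087 ≈ 3.296

3.30px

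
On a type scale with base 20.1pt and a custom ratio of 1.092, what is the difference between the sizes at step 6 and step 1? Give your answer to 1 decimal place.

12.1pt

Step 1: 20.1 × 1.092 = 21.949pt
Step 6: 20.1 × 1.092⁶ = 34.083pt
Difference: 34.083 − 21.949 = 12.134pt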